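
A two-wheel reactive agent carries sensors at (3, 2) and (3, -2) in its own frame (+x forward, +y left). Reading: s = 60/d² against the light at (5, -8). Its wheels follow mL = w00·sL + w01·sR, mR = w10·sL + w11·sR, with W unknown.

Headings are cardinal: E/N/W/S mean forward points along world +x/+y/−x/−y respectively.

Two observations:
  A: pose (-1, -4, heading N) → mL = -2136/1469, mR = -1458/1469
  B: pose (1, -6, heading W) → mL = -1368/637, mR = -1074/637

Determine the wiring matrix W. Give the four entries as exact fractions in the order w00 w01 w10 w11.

obs A: pose=(-1,-4,N) → sL=60/113, sR=12/13, mL=-2136/1469, mR=-1458/1469
obs B: pose=(1,-6,W) → sL=60/49, sR=12/13, mL=-1368/637, mR=-1074/637
sensor matrix S = [[60/113, 12/13], [60/49, 12/13]]; det S = -46080/71981
solve [mL_A; mL_B] = S·[w00; w01] and [mR_A; mR_B] = S·[w10; w11]:
  w00 = -1, w01 = -1, w10 = -1, w11 = -1/2

-1 -1 -1 -1/2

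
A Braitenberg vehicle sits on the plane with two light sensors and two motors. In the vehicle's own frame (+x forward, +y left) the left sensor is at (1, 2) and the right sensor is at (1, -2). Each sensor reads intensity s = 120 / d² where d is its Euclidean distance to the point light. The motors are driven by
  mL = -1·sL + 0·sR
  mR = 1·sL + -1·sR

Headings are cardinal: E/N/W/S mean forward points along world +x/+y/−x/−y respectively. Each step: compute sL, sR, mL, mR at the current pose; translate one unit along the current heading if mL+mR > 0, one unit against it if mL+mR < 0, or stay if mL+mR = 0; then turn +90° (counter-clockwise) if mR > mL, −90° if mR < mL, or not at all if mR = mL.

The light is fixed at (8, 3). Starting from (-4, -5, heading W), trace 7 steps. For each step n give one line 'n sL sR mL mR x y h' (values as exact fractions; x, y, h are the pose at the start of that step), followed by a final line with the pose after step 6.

n=0: pose=(-4,-5,W); sL=120/269, sR=24/41; mL=-120/269, mR=-1536/11029; mL+mR=-24/41 → advance -1; mR−mL=3384/11029 → turn +1·90°
n=1: pose=(-3,-5,S); sL=20/27, sR=12/25; mL=-20/27, mR=176/675; mL+mR=-12/25 → advance -1; mR−mL=676/675 → turn +1·90°
n=2: pose=(-3,-4,E); sL=24/25, sR=120/181; mL=-24/25, mR=1344/4525; mL+mR=-120/181 → advance -1; mR−mL=5688/4525 → turn +1·90°
n=3: pose=(-4,-4,N); sL=15/29, sR=15/17; mL=-15/29, mR=-180/493; mL+mR=-15/17 → advance -1; mR−mL=75/493 → turn +1·90°
n=4: pose=(-4,-5,W); sL=120/269, sR=24/41; mL=-120/269, mR=-1536/11029; mL+mR=-24/41 → advance -1; mR−mL=3384/11029 → turn +1·90°
n=5: pose=(-3,-5,S); sL=20/27, sR=12/25; mL=-20/27, mR=176/675; mL+mR=-12/25 → advance -1; mR−mL=676/675 → turn +1·90°
n=6: pose=(-3,-4,E); sL=24/25, sR=120/181; mL=-24/25, mR=1344/4525; mL+mR=-120/181 → advance -1; mR−mL=5688/4525 → turn +1·90°

0 120/269 24/41 -120/269 -1536/11029 -4 -5 W
1 20/27 12/25 -20/27 176/675 -3 -5 S
2 24/25 120/181 -24/25 1344/4525 -3 -4 E
3 15/29 15/17 -15/29 -180/493 -4 -4 N
4 120/269 24/41 -120/269 -1536/11029 -4 -5 W
5 20/27 12/25 -20/27 176/675 -3 -5 S
6 24/25 120/181 -24/25 1344/4525 -3 -4 E
final -4 -4 N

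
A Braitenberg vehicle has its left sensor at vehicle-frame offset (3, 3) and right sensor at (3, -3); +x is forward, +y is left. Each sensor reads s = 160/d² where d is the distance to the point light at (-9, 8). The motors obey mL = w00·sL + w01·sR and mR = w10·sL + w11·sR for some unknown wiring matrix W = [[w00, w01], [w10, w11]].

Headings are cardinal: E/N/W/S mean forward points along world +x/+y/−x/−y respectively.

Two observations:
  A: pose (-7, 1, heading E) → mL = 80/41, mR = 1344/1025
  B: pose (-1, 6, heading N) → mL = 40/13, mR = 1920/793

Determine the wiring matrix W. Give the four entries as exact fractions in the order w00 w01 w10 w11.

1/2 0 1/2 -1/2

obs A: pose=(-7,1,E) → sL=160/41, sR=32/25, mL=80/41, mR=1344/1025
obs B: pose=(-1,6,N) → sL=80/13, sR=80/61, mL=40/13, mR=1920/793
sensor matrix S = [[160/41, 32/25], [80/13, 80/61]]; det S = -448512/162565
solve [mL_A; mL_B] = S·[w00; w01] and [mR_A; mR_B] = S·[w10; w11]:
  w00 = 1/2, w01 = 0, w10 = 1/2, w11 = -1/2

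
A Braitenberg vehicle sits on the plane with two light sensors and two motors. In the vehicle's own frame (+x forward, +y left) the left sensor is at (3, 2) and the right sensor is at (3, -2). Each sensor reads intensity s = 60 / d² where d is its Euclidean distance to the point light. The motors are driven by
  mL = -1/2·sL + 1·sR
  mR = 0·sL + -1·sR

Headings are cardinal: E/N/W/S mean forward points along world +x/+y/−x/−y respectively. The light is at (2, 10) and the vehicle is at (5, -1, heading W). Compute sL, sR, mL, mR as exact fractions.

left sensor world pos  = (2, -3); dL² = 169
right sensor world pos = (2, 1); dR² = 81
sL = 60/169 = 60/169
sR = 60/81 = 20/27
mL = -1/2·sL + 1·sR = 2570/4563
mR = 0·sL + -1·sR = -20/27

60/169 20/27 2570/4563 -20/27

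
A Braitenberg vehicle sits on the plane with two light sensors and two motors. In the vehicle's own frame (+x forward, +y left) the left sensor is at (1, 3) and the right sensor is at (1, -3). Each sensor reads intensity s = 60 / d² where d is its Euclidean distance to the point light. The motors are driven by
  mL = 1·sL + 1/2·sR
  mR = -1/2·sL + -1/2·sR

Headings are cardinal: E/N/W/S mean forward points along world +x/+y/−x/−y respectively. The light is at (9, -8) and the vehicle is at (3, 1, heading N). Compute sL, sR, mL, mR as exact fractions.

60/181 60/109 11970/19729 -8700/19729

left sensor world pos  = (0, 2); dL² = 181
right sensor world pos = (6, 2); dR² = 109
sL = 60/181 = 60/181
sR = 60/109 = 60/109
mL = 1·sL + 1/2·sR = 11970/19729
mR = -1/2·sL + -1/2·sR = -8700/19729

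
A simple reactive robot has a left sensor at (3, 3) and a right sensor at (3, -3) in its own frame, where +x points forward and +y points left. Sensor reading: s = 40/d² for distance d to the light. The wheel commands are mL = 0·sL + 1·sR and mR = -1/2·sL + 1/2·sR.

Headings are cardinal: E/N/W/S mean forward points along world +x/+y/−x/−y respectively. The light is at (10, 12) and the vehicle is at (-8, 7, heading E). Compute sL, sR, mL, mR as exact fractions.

left sensor world pos  = (-5, 10); dL² = 229
right sensor world pos = (-5, 4); dR² = 289
sL = 40/229 = 40/229
sR = 40/289 = 40/289
mL = 0·sL + 1·sR = 40/289
mR = -1/2·sL + 1/2·sR = -1200/66181

40/229 40/289 40/289 -1200/66181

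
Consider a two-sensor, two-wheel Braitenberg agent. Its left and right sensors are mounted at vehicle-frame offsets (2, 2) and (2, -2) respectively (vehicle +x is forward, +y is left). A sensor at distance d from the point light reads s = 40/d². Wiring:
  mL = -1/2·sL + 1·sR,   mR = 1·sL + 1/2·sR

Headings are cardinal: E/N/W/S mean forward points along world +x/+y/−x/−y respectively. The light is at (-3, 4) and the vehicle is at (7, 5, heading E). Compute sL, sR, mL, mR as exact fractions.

40/153 8/29 644/4437 1772/4437

left sensor world pos  = (9, 7); dL² = 153
right sensor world pos = (9, 3); dR² = 145
sL = 40/153 = 40/153
sR = 40/145 = 8/29
mL = -1/2·sL + 1·sR = 644/4437
mR = 1·sL + 1/2·sR = 1772/4437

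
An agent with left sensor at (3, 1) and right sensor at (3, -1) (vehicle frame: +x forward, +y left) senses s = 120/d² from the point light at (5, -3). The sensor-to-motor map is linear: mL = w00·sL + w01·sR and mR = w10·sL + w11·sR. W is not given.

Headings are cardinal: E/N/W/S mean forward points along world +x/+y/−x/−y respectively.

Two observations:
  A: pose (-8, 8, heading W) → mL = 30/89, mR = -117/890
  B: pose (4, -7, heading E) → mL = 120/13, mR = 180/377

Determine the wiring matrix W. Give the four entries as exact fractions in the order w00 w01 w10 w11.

1 0 1/2 -1

obs A: pose=(-8,8,W) → sL=30/89, sR=3/10, mL=30/89, mR=-117/890
obs B: pose=(4,-7,E) → sL=120/13, sR=120/29, mL=120/13, mR=180/377
sensor matrix S = [[30/89, 3/10], [120/13, 120/29]]; det S = -46116/33553
solve [mL_A; mL_B] = S·[w00; w01] and [mR_A; mR_B] = S·[w10; w11]:
  w00 = 1, w01 = 0, w10 = 1/2, w11 = -1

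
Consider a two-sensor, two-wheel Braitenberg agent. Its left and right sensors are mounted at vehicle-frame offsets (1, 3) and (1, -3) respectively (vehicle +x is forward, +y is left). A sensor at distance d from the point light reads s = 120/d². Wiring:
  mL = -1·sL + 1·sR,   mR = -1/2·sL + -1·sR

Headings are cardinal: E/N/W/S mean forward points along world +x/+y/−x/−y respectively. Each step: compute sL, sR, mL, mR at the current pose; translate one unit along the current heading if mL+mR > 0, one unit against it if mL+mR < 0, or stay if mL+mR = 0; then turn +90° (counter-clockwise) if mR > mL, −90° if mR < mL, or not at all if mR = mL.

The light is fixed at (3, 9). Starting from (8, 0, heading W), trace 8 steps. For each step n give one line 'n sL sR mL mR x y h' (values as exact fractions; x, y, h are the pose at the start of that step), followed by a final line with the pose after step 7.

n=0: pose=(8,0,W); sL=3/4, sR=30/13; mL=81/52, mR=-279/104; mL+mR=-9/8 → advance -1; mR−mL=-441/104 → turn -1·90°
n=1: pose=(9,0,N); sL=120/73, sR=24/29; mL=-1728/2117, mR=-3492/2117; mL+mR=-180/73 → advance -1; mR−mL=-1764/2117 → turn -1·90°
n=2: pose=(9,-1,E); sL=60/49, sR=60/109; mL=-3600/5341, mR=-6210/5341; mL+mR=-90/49 → advance -1; mR−mL=-2610/5341 → turn -1·90°
n=3: pose=(8,-1,S); sL=24/37, sR=24/25; mL=288/925, mR=-1188/925; mL+mR=-36/37 → advance -1; mR−mL=-1476/925 → turn -1·90°
n=4: pose=(8,0,W); sL=3/4, sR=30/13; mL=81/52, mR=-279/104; mL+mR=-9/8 → advance -1; mR−mL=-441/104 → turn -1·90°
n=5: pose=(9,0,N); sL=120/73, sR=24/29; mL=-1728/2117, mR=-3492/2117; mL+mR=-180/73 → advance -1; mR−mL=-1764/2117 → turn -1·90°
n=6: pose=(9,-1,E); sL=60/49, sR=60/109; mL=-3600/5341, mR=-6210/5341; mL+mR=-90/49 → advance -1; mR−mL=-2610/5341 → turn -1·90°
n=7: pose=(8,-1,S); sL=24/37, sR=24/25; mL=288/925, mR=-1188/925; mL+mR=-36/37 → advance -1; mR−mL=-1476/925 → turn -1·90°

0 3/4 30/13 81/52 -279/104 8 0 W
1 120/73 24/29 -1728/2117 -3492/2117 9 0 N
2 60/49 60/109 -3600/5341 -6210/5341 9 -1 E
3 24/37 24/25 288/925 -1188/925 8 -1 S
4 3/4 30/13 81/52 -279/104 8 0 W
5 120/73 24/29 -1728/2117 -3492/2117 9 0 N
6 60/49 60/109 -3600/5341 -6210/5341 9 -1 E
7 24/37 24/25 288/925 -1188/925 8 -1 S
final 8 0 W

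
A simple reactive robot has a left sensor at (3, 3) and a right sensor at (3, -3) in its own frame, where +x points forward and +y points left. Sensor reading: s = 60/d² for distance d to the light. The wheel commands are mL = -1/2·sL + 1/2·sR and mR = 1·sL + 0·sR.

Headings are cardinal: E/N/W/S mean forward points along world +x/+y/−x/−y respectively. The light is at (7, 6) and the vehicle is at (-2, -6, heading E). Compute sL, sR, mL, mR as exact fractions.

left sensor world pos  = (1, -3); dL² = 117
right sensor world pos = (1, -9); dR² = 261
sL = 60/117 = 20/39
sR = 60/261 = 20/87
mL = -1/2·sL + 1/2·sR = -160/1131
mR = 1·sL + 0·sR = 20/39

20/39 20/87 -160/1131 20/39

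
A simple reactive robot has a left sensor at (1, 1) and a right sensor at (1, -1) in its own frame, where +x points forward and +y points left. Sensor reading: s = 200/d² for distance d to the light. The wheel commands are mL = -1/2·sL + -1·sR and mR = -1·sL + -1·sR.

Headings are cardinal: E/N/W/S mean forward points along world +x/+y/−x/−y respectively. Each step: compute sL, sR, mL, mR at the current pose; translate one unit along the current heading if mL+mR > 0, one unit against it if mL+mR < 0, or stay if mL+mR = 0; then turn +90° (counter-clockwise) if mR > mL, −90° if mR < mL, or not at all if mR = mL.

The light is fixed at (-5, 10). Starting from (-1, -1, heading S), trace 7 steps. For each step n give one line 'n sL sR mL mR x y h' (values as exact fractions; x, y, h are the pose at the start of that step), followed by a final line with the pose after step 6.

n=0: pose=(-1,-1,S); sL=200/169, sR=200/153; mL=-49100/25857, mR=-64400/25857; mL+mR=-113500/25857 → advance -1; mR−mL=-100/169 → turn -1·90°
n=1: pose=(-1,0,W); sL=20/13, sR=20/9; mL=-350/117, mR=-440/117; mL+mR=-790/117 → advance -1; mR−mL=-10/13 → turn -1·90°
n=2: pose=(0,0,N); sL=200/97, sR=200/117; mL=-31100/11349, mR=-42800/11349; mL+mR=-73900/11349 → advance -1; mR−mL=-100/97 → turn -1·90°
n=3: pose=(0,-1,E); sL=25/17, sR=10/9; mL=-565/306, mR=-395/153; mL+mR=-1355/306 → advance -1; mR−mL=-25/34 → turn -1·90°
n=4: pose=(-1,-1,S); sL=200/169, sR=200/153; mL=-49100/25857, mR=-64400/25857; mL+mR=-113500/25857 → advance -1; mR−mL=-100/169 → turn -1·90°
n=5: pose=(-1,0,W); sL=20/13, sR=20/9; mL=-350/117, mR=-440/117; mL+mR=-790/117 → advance -1; mR−mL=-10/13 → turn -1·90°
n=6: pose=(0,0,N); sL=200/97, sR=200/117; mL=-31100/11349, mR=-42800/11349; mL+mR=-73900/11349 → advance -1; mR−mL=-100/97 → turn -1·90°

0 200/169 200/153 -49100/25857 -64400/25857 -1 -1 S
1 20/13 20/9 -350/117 -440/117 -1 0 W
2 200/97 200/117 -31100/11349 -42800/11349 0 0 N
3 25/17 10/9 -565/306 -395/153 0 -1 E
4 200/169 200/153 -49100/25857 -64400/25857 -1 -1 S
5 20/13 20/9 -350/117 -440/117 -1 0 W
6 200/97 200/117 -31100/11349 -42800/11349 0 0 N
final 0 -1 E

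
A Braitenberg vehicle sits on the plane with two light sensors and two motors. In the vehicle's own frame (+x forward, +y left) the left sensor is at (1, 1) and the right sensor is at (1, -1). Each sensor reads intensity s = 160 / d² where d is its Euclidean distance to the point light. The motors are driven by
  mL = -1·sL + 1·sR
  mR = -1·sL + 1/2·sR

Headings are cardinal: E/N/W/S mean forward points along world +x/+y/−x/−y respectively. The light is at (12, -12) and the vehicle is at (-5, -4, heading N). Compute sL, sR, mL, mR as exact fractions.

32/81 160/337 2176/27297 -4304/27297

left sensor world pos  = (-6, -3); dL² = 405
right sensor world pos = (-4, -3); dR² = 337
sL = 160/405 = 32/81
sR = 160/337 = 160/337
mL = -1·sL + 1·sR = 2176/27297
mR = -1·sL + 1/2·sR = -4304/27297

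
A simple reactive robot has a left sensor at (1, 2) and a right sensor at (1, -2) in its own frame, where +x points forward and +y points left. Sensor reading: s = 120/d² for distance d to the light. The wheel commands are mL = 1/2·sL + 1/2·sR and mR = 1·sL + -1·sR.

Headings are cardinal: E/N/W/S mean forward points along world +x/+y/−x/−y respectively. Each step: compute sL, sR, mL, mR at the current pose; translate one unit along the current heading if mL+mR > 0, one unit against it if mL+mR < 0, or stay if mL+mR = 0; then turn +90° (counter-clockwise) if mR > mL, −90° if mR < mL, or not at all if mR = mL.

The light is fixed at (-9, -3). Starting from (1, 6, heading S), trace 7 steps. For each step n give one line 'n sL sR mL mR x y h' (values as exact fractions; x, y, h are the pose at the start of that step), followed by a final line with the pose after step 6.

0 15/26 15/16 315/416 -75/208 1 6 S
1 40/39 120/181 5960/7059 2560/7059 1 5 W
2 12/13 60/101 996/1313 432/1313 0 5 N
3 120/221 120/149 22200/32929 -8640/32929 0 6 E
4 15/26 15/16 315/416 -75/208 1 6 S
5 40/39 120/181 5960/7059 2560/7059 1 5 W
6 12/13 60/101 996/1313 432/1313 0 5 N
final 0 6 E

n=0: pose=(1,6,S); sL=15/26, sR=15/16; mL=315/416, mR=-75/208; mL+mR=165/416 → advance +1; mR−mL=-465/416 → turn -1·90°
n=1: pose=(1,5,W); sL=40/39, sR=120/181; mL=5960/7059, mR=2560/7059; mL+mR=2840/2353 → advance +1; mR−mL=-3400/7059 → turn -1·90°
n=2: pose=(0,5,N); sL=12/13, sR=60/101; mL=996/1313, mR=432/1313; mL+mR=1428/1313 → advance +1; mR−mL=-564/1313 → turn -1·90°
n=3: pose=(0,6,E); sL=120/221, sR=120/149; mL=22200/32929, mR=-8640/32929; mL+mR=13560/32929 → advance +1; mR−mL=-30840/32929 → turn -1·90°
n=4: pose=(1,6,S); sL=15/26, sR=15/16; mL=315/416, mR=-75/208; mL+mR=165/416 → advance +1; mR−mL=-465/416 → turn -1·90°
n=5: pose=(1,5,W); sL=40/39, sR=120/181; mL=5960/7059, mR=2560/7059; mL+mR=2840/2353 → advance +1; mR−mL=-3400/7059 → turn -1·90°
n=6: pose=(0,5,N); sL=12/13, sR=60/101; mL=996/1313, mR=432/1313; mL+mR=1428/1313 → advance +1; mR−mL=-564/1313 → turn -1·90°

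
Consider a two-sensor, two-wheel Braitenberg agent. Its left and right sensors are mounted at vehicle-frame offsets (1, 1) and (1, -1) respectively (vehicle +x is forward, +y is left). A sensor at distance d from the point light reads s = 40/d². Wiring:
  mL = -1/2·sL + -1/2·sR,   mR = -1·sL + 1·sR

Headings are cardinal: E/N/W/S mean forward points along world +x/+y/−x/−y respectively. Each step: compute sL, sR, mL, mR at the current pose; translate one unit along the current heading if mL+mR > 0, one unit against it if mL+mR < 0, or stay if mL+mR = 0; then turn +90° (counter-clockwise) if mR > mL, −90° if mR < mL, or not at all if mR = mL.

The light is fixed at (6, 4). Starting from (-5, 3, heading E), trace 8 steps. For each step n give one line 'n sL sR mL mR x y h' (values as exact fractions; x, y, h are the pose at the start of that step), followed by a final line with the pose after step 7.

0 2/5 5/13 -51/130 -1/65 -5 3 E
1 40/169 40/121 -5800/20449 1920/20449 -6 3 N
2 20/89 4/17 -348/1513 16/1513 -6 2 W
3 40/109 40/153 -5240/16677 -1760/16677 -5 2 S
4 2/5 5/13 -51/130 -1/65 -5 3 E
5 40/169 40/121 -5800/20449 1920/20449 -6 3 N
6 20/89 4/17 -348/1513 16/1513 -6 2 W
7 40/109 40/153 -5240/16677 -1760/16677 -5 2 S
final -5 3 E

n=0: pose=(-5,3,E); sL=2/5, sR=5/13; mL=-51/130, mR=-1/65; mL+mR=-53/130 → advance -1; mR−mL=49/130 → turn +1·90°
n=1: pose=(-6,3,N); sL=40/169, sR=40/121; mL=-5800/20449, mR=1920/20449; mL+mR=-3880/20449 → advance -1; mR−mL=7720/20449 → turn +1·90°
n=2: pose=(-6,2,W); sL=20/89, sR=4/17; mL=-348/1513, mR=16/1513; mL+mR=-332/1513 → advance -1; mR−mL=364/1513 → turn +1·90°
n=3: pose=(-5,2,S); sL=40/109, sR=40/153; mL=-5240/16677, mR=-1760/16677; mL+mR=-7000/16677 → advance -1; mR−mL=1160/5559 → turn +1·90°
n=4: pose=(-5,3,E); sL=2/5, sR=5/13; mL=-51/130, mR=-1/65; mL+mR=-53/130 → advance -1; mR−mL=49/130 → turn +1·90°
n=5: pose=(-6,3,N); sL=40/169, sR=40/121; mL=-5800/20449, mR=1920/20449; mL+mR=-3880/20449 → advance -1; mR−mL=7720/20449 → turn +1·90°
n=6: pose=(-6,2,W); sL=20/89, sR=4/17; mL=-348/1513, mR=16/1513; mL+mR=-332/1513 → advance -1; mR−mL=364/1513 → turn +1·90°
n=7: pose=(-5,2,S); sL=40/109, sR=40/153; mL=-5240/16677, mR=-1760/16677; mL+mR=-7000/16677 → advance -1; mR−mL=1160/5559 → turn +1·90°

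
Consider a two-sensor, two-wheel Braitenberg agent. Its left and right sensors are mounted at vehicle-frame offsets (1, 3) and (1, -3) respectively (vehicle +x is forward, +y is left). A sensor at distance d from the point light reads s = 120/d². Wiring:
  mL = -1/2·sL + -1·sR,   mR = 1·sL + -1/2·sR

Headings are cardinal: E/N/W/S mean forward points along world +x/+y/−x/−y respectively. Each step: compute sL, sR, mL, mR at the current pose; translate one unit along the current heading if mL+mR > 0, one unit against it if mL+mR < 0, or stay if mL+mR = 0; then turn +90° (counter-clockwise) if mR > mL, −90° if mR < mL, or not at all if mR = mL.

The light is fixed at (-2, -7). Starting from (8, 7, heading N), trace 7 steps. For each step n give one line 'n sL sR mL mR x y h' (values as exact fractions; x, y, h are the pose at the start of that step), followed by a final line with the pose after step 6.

n=0: pose=(8,7,N); sL=60/137, sR=60/197; mL=-14130/26989, mR=7710/26989; mL+mR=-6420/26989 → advance -1; mR−mL=21840/26989 → turn +1·90°
n=1: pose=(8,6,W); sL=120/181, sR=120/337; mL=-41940/60997, mR=29580/60997; mL+mR=-12360/60997 → advance -1; mR−mL=71520/60997 → turn +1·90°
n=2: pose=(9,6,S); sL=6/17, sR=15/26; mL=-333/442, mR=57/884; mL+mR=-609/884 → advance -1; mR−mL=723/884 → turn +1·90°
n=3: pose=(9,7,E); sL=120/433, sR=24/53; mL=-13572/22949, mR=1164/22949; mL+mR=-12408/22949 → advance -1; mR−mL=14736/22949 → turn +1·90°
n=4: pose=(8,7,N); sL=60/137, sR=60/197; mL=-14130/26989, mR=7710/26989; mL+mR=-6420/26989 → advance -1; mR−mL=21840/26989 → turn +1·90°
n=5: pose=(8,6,W); sL=120/181, sR=120/337; mL=-41940/60997, mR=29580/60997; mL+mR=-12360/60997 → advance -1; mR−mL=71520/60997 → turn +1·90°
n=6: pose=(9,6,S); sL=6/17, sR=15/26; mL=-333/442, mR=57/884; mL+mR=-609/884 → advance -1; mR−mL=723/884 → turn +1·90°

0 60/137 60/197 -14130/26989 7710/26989 8 7 N
1 120/181 120/337 -41940/60997 29580/60997 8 6 W
2 6/17 15/26 -333/442 57/884 9 6 S
3 120/433 24/53 -13572/22949 1164/22949 9 7 E
4 60/137 60/197 -14130/26989 7710/26989 8 7 N
5 120/181 120/337 -41940/60997 29580/60997 8 6 W
6 6/17 15/26 -333/442 57/884 9 6 S
final 9 7 E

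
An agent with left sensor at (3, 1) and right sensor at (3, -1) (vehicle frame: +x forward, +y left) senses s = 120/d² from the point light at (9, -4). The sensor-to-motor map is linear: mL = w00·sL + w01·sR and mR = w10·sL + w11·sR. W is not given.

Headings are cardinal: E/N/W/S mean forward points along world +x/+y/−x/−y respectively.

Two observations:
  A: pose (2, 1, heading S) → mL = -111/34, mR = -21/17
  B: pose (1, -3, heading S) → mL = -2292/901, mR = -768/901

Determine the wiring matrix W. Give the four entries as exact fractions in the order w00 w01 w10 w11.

obs A: pose=(2,1,S) → sL=3, sR=30/17, mL=-111/34, mR=-21/17
obs B: pose=(1,-3,S) → sL=120/53, sR=24/17, mL=-2292/901, mR=-768/901
sensor matrix S = [[3, 30/17], [120/53, 24/17]]; det S = 216/901
solve [mL_A; mL_B] = S·[w00; w01] and [mR_A; mR_B] = S·[w10; w11]:
  w00 = -1/2, w01 = -1, w10 = -1, w11 = 1

-1/2 -1 -1 1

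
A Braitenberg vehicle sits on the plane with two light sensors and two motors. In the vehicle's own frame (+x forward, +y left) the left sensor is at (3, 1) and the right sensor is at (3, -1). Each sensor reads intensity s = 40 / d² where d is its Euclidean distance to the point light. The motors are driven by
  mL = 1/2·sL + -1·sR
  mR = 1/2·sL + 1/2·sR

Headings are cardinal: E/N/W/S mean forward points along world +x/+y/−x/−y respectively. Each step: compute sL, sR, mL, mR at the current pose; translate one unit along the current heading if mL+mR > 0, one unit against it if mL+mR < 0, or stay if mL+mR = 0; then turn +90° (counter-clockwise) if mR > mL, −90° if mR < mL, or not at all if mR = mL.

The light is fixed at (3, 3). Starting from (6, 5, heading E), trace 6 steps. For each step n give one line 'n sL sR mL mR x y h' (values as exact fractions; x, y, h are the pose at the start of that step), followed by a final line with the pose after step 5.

n=0: pose=(6,5,E); sL=8/9, sR=40/37; mL=-212/333, mR=328/333; mL+mR=116/333 → advance +1; mR−mL=60/37 → turn +1·90°
n=1: pose=(7,5,N); sL=20/17, sR=4/5; mL=-18/85, mR=84/85; mL+mR=66/85 → advance +1; mR−mL=6/5 → turn +1·90°
n=2: pose=(7,6,W); sL=8, sR=40/17; mL=28/17, mR=88/17; mL+mR=116/17 → advance +1; mR−mL=60/17 → turn +1·90°
n=3: pose=(6,6,S); sL=5/2, sR=10; mL=-35/4, mR=25/4; mL+mR=-5/2 → advance -1; mR−mL=15 → turn +1·90°
n=4: pose=(6,7,E); sL=40/61, sR=8/9; mL=-308/549, mR=424/549; mL+mR=116/549 → advance +1; mR−mL=4/3 → turn +1·90°
n=5: pose=(7,7,N); sL=20/29, sR=20/37; mL=-210/1073, mR=660/1073; mL+mR=450/1073 → advance +1; mR−mL=30/37 → turn +1·90°

0 8/9 40/37 -212/333 328/333 6 5 E
1 20/17 4/5 -18/85 84/85 7 5 N
2 8 40/17 28/17 88/17 7 6 W
3 5/2 10 -35/4 25/4 6 6 S
4 40/61 8/9 -308/549 424/549 6 7 E
5 20/29 20/37 -210/1073 660/1073 7 7 N
final 7 8 W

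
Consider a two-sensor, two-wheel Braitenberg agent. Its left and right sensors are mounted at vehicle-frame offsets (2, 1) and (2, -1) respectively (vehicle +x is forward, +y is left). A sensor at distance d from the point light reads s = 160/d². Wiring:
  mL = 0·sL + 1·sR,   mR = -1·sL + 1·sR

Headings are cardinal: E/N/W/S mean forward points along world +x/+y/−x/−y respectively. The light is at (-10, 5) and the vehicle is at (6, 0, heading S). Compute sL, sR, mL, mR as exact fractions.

left sensor world pos  = (7, -2); dL² = 338
right sensor world pos = (5, -2); dR² = 274
sL = 160/338 = 80/169
sR = 160/274 = 80/137
mL = 0·sL + 1·sR = 80/137
mR = -1·sL + 1·sR = 2560/23153

80/169 80/137 80/137 2560/23153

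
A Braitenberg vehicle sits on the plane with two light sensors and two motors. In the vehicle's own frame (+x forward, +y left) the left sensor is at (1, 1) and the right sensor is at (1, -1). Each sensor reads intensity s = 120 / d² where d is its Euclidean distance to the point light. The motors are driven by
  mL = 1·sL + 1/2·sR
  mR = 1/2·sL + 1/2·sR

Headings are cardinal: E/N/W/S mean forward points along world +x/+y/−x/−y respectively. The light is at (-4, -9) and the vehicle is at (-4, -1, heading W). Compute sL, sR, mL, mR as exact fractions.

12/5 60/41 642/205 396/205

left sensor world pos  = (-5, -2); dL² = 50
right sensor world pos = (-5, 0); dR² = 82
sL = 120/50 = 12/5
sR = 120/82 = 60/41
mL = 1·sL + 1/2·sR = 642/205
mR = 1/2·sL + 1/2·sR = 396/205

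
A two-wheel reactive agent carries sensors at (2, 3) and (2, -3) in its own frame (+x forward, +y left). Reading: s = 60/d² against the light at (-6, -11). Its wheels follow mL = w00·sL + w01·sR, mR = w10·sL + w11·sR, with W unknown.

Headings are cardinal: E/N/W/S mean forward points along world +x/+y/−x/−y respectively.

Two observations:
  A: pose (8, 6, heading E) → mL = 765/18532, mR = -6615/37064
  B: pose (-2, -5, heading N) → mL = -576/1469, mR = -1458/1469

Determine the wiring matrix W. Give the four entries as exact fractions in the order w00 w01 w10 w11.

-1 1 -1/2 -1

obs A: pose=(8,6,E) → sL=15/164, sR=15/113, mL=765/18532, mR=-6615/37064
obs B: pose=(-2,-5,N) → sL=12/13, sR=60/113, mL=-576/1469, mR=-1458/1469
sensor matrix S = [[15/164, 15/113], [12/13, 60/113]]; det S = -4455/60229
solve [mL_A; mL_B] = S·[w00; w01] and [mR_A; mR_B] = S·[w10; w11]:
  w00 = -1, w01 = 1, w10 = -1/2, w11 = -1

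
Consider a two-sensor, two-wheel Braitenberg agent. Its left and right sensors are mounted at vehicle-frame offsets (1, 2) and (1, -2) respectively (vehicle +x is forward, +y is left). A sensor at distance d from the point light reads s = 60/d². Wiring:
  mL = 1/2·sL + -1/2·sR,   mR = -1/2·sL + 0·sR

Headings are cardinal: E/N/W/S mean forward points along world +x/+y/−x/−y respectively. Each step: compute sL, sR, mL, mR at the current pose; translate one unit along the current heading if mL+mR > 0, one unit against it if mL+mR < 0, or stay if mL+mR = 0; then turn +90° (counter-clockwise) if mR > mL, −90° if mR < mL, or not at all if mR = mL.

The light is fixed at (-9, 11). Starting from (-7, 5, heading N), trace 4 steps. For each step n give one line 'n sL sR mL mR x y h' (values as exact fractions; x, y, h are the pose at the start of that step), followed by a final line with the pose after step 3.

0 12/5 60/41 96/205 -6/5 -7 5 N
1 30/17 2/3 28/51 -15/17 -7 4 E
2 60/73 12/13 -48/949 -30/73 -8 4 S
3 15/16 15/4 -45/32 -15/32 -8 5 W
final -7 5 S

n=0: pose=(-7,5,N); sL=12/5, sR=60/41; mL=96/205, mR=-6/5; mL+mR=-30/41 → advance -1; mR−mL=-342/205 → turn -1·90°
n=1: pose=(-7,4,E); sL=30/17, sR=2/3; mL=28/51, mR=-15/17; mL+mR=-1/3 → advance -1; mR−mL=-73/51 → turn -1·90°
n=2: pose=(-8,4,S); sL=60/73, sR=12/13; mL=-48/949, mR=-30/73; mL+mR=-6/13 → advance -1; mR−mL=-342/949 → turn -1·90°
n=3: pose=(-8,5,W); sL=15/16, sR=15/4; mL=-45/32, mR=-15/32; mL+mR=-15/8 → advance -1; mR−mL=15/16 → turn +1·90°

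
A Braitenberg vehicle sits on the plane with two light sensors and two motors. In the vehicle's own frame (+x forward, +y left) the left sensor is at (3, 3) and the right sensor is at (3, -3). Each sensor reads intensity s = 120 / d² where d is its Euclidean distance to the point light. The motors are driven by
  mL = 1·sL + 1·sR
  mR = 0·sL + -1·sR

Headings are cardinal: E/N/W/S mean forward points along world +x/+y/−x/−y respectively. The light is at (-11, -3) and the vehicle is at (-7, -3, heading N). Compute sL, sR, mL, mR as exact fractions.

12 60/29 408/29 -60/29

left sensor world pos  = (-10, 0); dL² = 10
right sensor world pos = (-4, 0); dR² = 58
sL = 120/10 = 12
sR = 120/58 = 60/29
mL = 1·sL + 1·sR = 408/29
mR = 0·sL + -1·sR = -60/29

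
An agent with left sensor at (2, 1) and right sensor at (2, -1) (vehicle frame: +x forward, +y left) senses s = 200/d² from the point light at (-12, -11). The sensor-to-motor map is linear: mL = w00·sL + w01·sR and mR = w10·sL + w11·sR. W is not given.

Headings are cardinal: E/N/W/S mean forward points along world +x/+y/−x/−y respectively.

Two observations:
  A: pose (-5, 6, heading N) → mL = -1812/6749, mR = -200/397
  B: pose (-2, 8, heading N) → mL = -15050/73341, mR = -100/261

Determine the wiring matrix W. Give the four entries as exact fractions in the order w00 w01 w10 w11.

obs A: pose=(-5,6,N) → sL=200/397, sR=8/17, mL=-1812/6749, mR=-200/397
obs B: pose=(-2,8,N) → sL=100/261, sR=100/281, mL=-15050/73341, mR=-100/261
sensor matrix S = [[200/397, 8/17], [100/261, 100/281]]; det S = -505600/494978409
solve [mL_A; mL_B] = S·[w00; w01] and [mR_A; mR_B] = S·[w10; w11]:
  w00 = -1, w01 = 1/2, w10 = -1, w11 = 0

-1 1/2 -1 0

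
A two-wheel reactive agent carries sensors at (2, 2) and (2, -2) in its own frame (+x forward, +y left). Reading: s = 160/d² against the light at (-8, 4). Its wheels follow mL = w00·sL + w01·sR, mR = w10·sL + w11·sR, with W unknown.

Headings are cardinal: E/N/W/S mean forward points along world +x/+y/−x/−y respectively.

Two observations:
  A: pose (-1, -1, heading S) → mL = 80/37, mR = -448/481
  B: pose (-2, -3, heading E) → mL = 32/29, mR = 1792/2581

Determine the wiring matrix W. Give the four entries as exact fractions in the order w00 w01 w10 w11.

0 1 1 -1

obs A: pose=(-1,-1,S) → sL=16/13, sR=80/37, mL=80/37, mR=-448/481
obs B: pose=(-2,-3,E) → sL=160/89, sR=32/29, mL=32/29, mR=1792/2581
sensor matrix S = [[16/13, 80/37], [160/89, 32/29]]; det S = -3139584/1241461
solve [mL_A; mL_B] = S·[w00; w01] and [mR_A; mR_B] = S·[w10; w11]:
  w00 = 0, w01 = 1, w10 = 1, w11 = -1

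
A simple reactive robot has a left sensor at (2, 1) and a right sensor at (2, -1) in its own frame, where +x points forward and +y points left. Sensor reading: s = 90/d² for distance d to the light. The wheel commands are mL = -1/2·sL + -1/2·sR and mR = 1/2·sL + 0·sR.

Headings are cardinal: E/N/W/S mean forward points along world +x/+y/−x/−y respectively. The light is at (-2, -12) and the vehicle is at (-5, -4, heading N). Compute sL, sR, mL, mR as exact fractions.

left sensor world pos  = (-6, -2); dL² = 116
right sensor world pos = (-4, -2); dR² = 104
sL = 90/116 = 45/58
sR = 90/104 = 45/52
mL = -1/2·sL + -1/2·sR = -2475/3016
mR = 1/2·sL + 0·sR = 45/116

45/58 45/52 -2475/3016 45/116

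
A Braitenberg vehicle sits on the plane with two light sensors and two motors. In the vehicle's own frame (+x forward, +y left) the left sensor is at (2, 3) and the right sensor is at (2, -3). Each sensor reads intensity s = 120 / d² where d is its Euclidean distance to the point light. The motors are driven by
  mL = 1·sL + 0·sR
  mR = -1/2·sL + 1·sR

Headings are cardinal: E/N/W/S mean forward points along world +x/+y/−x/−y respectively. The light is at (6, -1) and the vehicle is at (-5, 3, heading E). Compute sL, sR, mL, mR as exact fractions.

12/13 60/41 12/13 534/533

left sensor world pos  = (-3, 6); dL² = 130
right sensor world pos = (-3, 0); dR² = 82
sL = 120/130 = 12/13
sR = 120/82 = 60/41
mL = 1·sL + 0·sR = 12/13
mR = -1/2·sL + 1·sR = 534/533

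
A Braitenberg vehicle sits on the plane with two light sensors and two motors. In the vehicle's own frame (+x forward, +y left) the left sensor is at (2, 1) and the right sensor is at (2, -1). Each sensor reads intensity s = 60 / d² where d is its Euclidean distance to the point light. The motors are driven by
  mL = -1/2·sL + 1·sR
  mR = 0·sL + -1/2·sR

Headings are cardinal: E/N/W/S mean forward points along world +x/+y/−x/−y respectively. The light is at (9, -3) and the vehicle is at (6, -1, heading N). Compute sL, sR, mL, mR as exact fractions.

15/8 3 33/16 -3/2

left sensor world pos  = (5, 1); dL² = 32
right sensor world pos = (7, 1); dR² = 20
sL = 60/32 = 15/8
sR = 60/20 = 3
mL = -1/2·sL + 1·sR = 33/16
mR = 0·sL + -1/2·sR = -3/2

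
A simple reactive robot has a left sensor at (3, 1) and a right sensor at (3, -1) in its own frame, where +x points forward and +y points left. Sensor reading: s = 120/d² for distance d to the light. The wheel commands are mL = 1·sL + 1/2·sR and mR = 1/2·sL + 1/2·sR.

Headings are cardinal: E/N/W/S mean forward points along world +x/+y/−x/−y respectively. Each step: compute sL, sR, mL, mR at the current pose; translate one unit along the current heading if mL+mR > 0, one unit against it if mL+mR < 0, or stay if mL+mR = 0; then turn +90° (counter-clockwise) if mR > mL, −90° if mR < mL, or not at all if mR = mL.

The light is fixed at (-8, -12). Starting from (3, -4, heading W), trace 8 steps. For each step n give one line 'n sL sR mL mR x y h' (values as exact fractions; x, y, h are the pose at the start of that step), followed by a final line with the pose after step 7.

n=0: pose=(3,-4,W); sL=120/113, sR=24/29; mL=4836/3277, mR=3096/3277; mL+mR=7932/3277 → advance +1; mR−mL=-60/113 → turn -1·90°
n=1: pose=(2,-4,N); sL=60/101, sR=60/121; mL=10290/12221, mR=6660/12221; mL+mR=16950/12221 → advance +1; mR−mL=-30/101 → turn -1·90°
n=2: pose=(2,-3,E); sL=120/269, sR=120/233; mL=44100/62677, mR=30120/62677; mL+mR=74220/62677 → advance +1; mR−mL=-60/269 → turn -1·90°
n=3: pose=(3,-3,S); sL=2/3, sR=15/17; mL=113/102, mR=79/102; mL+mR=32/17 → advance +1; mR−mL=-1/3 → turn -1·90°
n=4: pose=(3,-4,W); sL=120/113, sR=24/29; mL=4836/3277, mR=3096/3277; mL+mR=7932/3277 → advance +1; mR−mL=-60/113 → turn -1·90°
n=5: pose=(2,-4,N); sL=60/101, sR=60/121; mL=10290/12221, mR=6660/12221; mL+mR=16950/12221 → advance +1; mR−mL=-30/101 → turn -1·90°
n=6: pose=(2,-3,E); sL=120/269, sR=120/233; mL=44100/62677, mR=30120/62677; mL+mR=74220/62677 → advance +1; mR−mL=-60/269 → turn -1·90°
n=7: pose=(3,-3,S); sL=2/3, sR=15/17; mL=113/102, mR=79/102; mL+mR=32/17 → advance +1; mR−mL=-1/3 → turn -1·90°

0 120/113 24/29 4836/3277 3096/3277 3 -4 W
1 60/101 60/121 10290/12221 6660/12221 2 -4 N
2 120/269 120/233 44100/62677 30120/62677 2 -3 E
3 2/3 15/17 113/102 79/102 3 -3 S
4 120/113 24/29 4836/3277 3096/3277 3 -4 W
5 60/101 60/121 10290/12221 6660/12221 2 -4 N
6 120/269 120/233 44100/62677 30120/62677 2 -3 E
7 2/3 15/17 113/102 79/102 3 -3 S
final 3 -4 W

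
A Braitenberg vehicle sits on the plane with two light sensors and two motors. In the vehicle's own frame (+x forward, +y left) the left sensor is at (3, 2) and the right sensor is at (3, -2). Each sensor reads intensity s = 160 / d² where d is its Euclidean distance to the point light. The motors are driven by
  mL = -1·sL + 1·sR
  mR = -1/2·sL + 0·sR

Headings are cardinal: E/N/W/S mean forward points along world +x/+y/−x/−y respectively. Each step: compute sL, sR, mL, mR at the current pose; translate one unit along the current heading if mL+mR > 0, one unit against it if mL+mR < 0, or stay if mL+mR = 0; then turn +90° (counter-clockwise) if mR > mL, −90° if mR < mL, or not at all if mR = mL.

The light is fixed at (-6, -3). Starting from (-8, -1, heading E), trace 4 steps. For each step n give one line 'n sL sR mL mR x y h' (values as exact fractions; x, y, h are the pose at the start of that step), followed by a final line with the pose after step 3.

0 160/17 160 2560/17 -80/17 -8 -1 E
1 80 16 -64 -40 -7 -1 S
2 160/29 32 768/29 -80/29 -7 0 E
3 40 40 0 -20 -6 0 S
final -6 1 W

n=0: pose=(-8,-1,E); sL=160/17, sR=160; mL=2560/17, mR=-80/17; mL+mR=2480/17 → advance +1; mR−mL=-2640/17 → turn -1·90°
n=1: pose=(-7,-1,S); sL=80, sR=16; mL=-64, mR=-40; mL+mR=-104 → advance -1; mR−mL=24 → turn +1·90°
n=2: pose=(-7,0,E); sL=160/29, sR=32; mL=768/29, mR=-80/29; mL+mR=688/29 → advance +1; mR−mL=-848/29 → turn -1·90°
n=3: pose=(-6,0,S); sL=40, sR=40; mL=0, mR=-20; mL+mR=-20 → advance -1; mR−mL=-20 → turn -1·90°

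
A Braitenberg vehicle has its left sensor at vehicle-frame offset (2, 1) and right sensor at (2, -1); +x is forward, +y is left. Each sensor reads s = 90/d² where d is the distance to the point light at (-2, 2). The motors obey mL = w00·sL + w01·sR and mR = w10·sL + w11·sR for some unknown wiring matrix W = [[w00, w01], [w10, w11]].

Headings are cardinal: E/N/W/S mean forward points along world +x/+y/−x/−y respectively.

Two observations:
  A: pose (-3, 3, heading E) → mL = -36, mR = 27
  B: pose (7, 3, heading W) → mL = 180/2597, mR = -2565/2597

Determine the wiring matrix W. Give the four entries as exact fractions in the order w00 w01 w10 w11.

obs A: pose=(-3,3,E) → sL=18, sR=90, mL=-36, mR=27
obs B: pose=(7,3,W) → sL=90/49, sR=90/53, mL=180/2597, mR=-2565/2597
sensor matrix S = [[18, 90], [90/49, 90/53]]; det S = -349920/2597
solve [mL_A; mL_B] = S·[w00; w01] and [mR_A; mR_B] = S·[w10; w11]:
  w00 = 1/2, w01 = -1/2, w10 = -1, w11 = 1/2

1/2 -1/2 -1 1/2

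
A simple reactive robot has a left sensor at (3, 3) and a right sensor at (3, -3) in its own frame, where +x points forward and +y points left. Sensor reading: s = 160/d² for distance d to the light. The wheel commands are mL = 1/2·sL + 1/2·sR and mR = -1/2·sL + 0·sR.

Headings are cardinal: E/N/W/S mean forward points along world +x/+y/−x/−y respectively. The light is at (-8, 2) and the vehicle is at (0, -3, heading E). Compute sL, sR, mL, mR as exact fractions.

left sensor world pos  = (3, 0); dL² = 125
right sensor world pos = (3, -6); dR² = 185
sL = 160/125 = 32/25
sR = 160/185 = 32/37
mL = 1/2·sL + 1/2·sR = 992/925
mR = -1/2·sL + 0·sR = -16/25

32/25 32/37 992/925 -16/25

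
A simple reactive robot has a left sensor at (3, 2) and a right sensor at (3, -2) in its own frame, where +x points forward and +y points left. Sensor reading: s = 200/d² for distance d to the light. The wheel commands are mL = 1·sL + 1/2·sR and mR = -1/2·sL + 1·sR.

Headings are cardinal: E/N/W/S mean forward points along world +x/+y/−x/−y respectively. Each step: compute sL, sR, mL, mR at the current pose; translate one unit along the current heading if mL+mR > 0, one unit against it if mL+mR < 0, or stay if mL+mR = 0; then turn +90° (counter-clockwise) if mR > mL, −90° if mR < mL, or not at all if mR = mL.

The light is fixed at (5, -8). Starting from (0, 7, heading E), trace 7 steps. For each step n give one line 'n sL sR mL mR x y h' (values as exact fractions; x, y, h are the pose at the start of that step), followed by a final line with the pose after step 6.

n=0: pose=(0,7,E); sL=200/293, sR=200/173; mL=63900/50689, mR=41300/50689; mL+mR=105200/50689 → advance +1; mR−mL=-22600/50689 → turn -1·90°
n=1: pose=(1,7,S); sL=50/37, sR=10/9; mL=635/333, mR=145/333; mL+mR=260/111 → advance +1; mR−mL=-490/333 → turn -1·90°
n=2: pose=(1,6,W); sL=200/193, sR=40/61; mL=16060/11773, mR=1620/11773; mL+mR=17680/11773 → advance +1; mR−mL=-14440/11773 → turn -1·90°
n=3: pose=(0,6,N); sL=100/169, sR=100/149; mL=23350/25181, mR=9450/25181; mL+mR=32800/25181 → advance +1; mR−mL=-13900/25181 → turn -1·90°
n=4: pose=(0,7,E); sL=200/293, sR=200/173; mL=63900/50689, mR=41300/50689; mL+mR=105200/50689 → advance +1; mR−mL=-22600/50689 → turn -1·90°
n=5: pose=(1,7,S); sL=50/37, sR=10/9; mL=635/333, mR=145/333; mL+mR=260/111 → advance +1; mR−mL=-490/333 → turn -1·90°
n=6: pose=(1,6,W); sL=200/193, sR=40/61; mL=16060/11773, mR=1620/11773; mL+mR=17680/11773 → advance +1; mR−mL=-14440/11773 → turn -1·90°

0 200/293 200/173 63900/50689 41300/50689 0 7 E
1 50/37 10/9 635/333 145/333 1 7 S
2 200/193 40/61 16060/11773 1620/11773 1 6 W
3 100/169 100/149 23350/25181 9450/25181 0 6 N
4 200/293 200/173 63900/50689 41300/50689 0 7 E
5 50/37 10/9 635/333 145/333 1 7 S
6 200/193 40/61 16060/11773 1620/11773 1 6 W
final 0 6 N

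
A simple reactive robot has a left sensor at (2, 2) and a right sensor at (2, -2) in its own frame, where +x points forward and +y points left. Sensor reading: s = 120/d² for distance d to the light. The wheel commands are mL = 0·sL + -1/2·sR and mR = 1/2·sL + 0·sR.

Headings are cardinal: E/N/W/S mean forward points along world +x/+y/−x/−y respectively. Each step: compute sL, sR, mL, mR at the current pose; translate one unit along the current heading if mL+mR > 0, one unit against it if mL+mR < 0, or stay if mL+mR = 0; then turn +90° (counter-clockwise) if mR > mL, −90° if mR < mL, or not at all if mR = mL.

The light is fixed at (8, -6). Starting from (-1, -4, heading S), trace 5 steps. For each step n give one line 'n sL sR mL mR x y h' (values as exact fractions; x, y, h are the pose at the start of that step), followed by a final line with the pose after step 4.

n=0: pose=(-1,-4,S); sL=120/49, sR=120/121; mL=-60/121, mR=60/49; mL+mR=4320/5929 → advance +1; mR−mL=10200/5929 → turn +1·90°
n=1: pose=(-1,-5,E); sL=60/29, sR=12/5; mL=-6/5, mR=30/29; mL+mR=-24/145 → advance -1; mR−mL=324/145 → turn +1·90°
n=2: pose=(-2,-5,N); sL=40/51, sR=120/73; mL=-60/73, mR=20/51; mL+mR=-1600/3723 → advance -1; mR−mL=4520/3723 → turn +1·90°
n=3: pose=(-2,-6,W); sL=30/37, sR=30/37; mL=-15/37, mR=15/37; mL+mR=0 → advance +0; mR−mL=30/37 → turn +1·90°
n=4: pose=(-2,-6,S); sL=30/17, sR=30/37; mL=-15/37, mR=15/17; mL+mR=300/629 → advance +1; mR−mL=810/629 → turn +1·90°

0 120/49 120/121 -60/121 60/49 -1 -4 S
1 60/29 12/5 -6/5 30/29 -1 -5 E
2 40/51 120/73 -60/73 20/51 -2 -5 N
3 30/37 30/37 -15/37 15/37 -2 -6 W
4 30/17 30/37 -15/37 15/17 -2 -6 S
final -2 -7 E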